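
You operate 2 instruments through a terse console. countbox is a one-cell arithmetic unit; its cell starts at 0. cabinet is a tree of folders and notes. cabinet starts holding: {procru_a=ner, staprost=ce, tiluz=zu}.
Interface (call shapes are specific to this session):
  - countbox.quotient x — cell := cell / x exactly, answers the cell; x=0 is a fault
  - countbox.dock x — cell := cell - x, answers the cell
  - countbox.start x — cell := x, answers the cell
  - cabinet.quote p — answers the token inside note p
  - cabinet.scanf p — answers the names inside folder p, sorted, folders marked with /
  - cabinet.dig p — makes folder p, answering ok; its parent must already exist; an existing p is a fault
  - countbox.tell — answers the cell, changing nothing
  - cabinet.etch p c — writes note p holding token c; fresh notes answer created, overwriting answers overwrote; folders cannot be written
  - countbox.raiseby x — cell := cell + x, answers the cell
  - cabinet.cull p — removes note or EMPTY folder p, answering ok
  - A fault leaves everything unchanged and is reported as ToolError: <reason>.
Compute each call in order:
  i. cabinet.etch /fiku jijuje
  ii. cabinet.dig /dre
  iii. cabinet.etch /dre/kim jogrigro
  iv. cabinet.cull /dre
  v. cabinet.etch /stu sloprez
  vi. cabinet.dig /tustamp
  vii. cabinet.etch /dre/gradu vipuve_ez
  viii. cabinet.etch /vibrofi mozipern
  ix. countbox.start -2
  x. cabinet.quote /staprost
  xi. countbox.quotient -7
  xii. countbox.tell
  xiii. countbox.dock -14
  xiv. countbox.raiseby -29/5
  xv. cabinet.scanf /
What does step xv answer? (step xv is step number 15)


Then cabinet.etch passing p→/fiku, c→jijuje, and observe created.
Calling cabinet.dig passing p→/dre, giving ok.
Next I call cabinet.etch passing p→/dre/kim, c→jogrigro, giving created.
I call cabinet.cull passing p→/dre, — result: ToolError: not empty.
I use cabinet.etch passing p→/stu, c→sloprez, and observe created.
I invoke cabinet.dig passing p→/tustamp, → ok.
I call cabinet.etch passing p→/dre/gradu, c→vipuve_ez, → created.
Using cabinet.etch passing p→/vibrofi, c→mozipern, and get created.
I run countbox.start passing x→-2, yielding -2.
Calling cabinet.quote passing p→/staprost, and get ce.
Invoking countbox.quotient passing x→-7, — result: 2/7.
I use countbox.tell, giving 2/7.
Calling countbox.dock passing x→-14: 100/7.
I call countbox.raiseby passing x→-29/5, and see 297/35.
I run cabinet.scanf passing p→/: [dre/, fiku, procru_a, staprost, stu, tiluz, tustamp/, vibrofi].

Answer: [dre/, fiku, procru_a, staprost, stu, tiluz, tustamp/, vibrofi]


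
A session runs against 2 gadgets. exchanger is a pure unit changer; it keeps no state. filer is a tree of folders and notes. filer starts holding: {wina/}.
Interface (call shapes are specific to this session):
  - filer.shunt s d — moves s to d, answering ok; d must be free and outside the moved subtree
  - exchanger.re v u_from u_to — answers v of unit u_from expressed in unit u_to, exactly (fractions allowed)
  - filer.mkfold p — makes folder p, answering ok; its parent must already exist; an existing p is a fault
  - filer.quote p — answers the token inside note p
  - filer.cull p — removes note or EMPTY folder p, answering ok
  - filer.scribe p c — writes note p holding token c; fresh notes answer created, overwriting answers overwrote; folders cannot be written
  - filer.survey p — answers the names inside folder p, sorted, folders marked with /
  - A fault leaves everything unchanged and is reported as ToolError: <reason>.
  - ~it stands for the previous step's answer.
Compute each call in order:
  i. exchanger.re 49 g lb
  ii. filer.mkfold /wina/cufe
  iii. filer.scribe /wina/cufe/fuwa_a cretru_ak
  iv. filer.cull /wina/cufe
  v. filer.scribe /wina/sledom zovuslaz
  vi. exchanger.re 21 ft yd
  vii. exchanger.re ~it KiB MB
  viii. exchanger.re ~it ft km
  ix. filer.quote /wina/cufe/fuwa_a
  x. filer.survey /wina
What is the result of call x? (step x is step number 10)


Answer: [cufe/, sledom]

Derivation:
;; re(v→49, u_from→g, u_to→lb) => 700000/6479891
;; mkfold(p→/wina/cufe) => ok
;; scribe(p→/wina/cufe/fuwa_a, c→cretru_ak) => created
;; cull(p→/wina/cufe) => ToolError: not empty
;; scribe(p→/wina/sledom, c→zovuslaz) => created
;; re(v→21, u_from→ft, u_to→yd) => 7
;; re(v→~it, u_from→KiB, u_to→MB) => 112/15625
;; re(v→~it, u_from→ft, u_to→km) => 2667/1220703125
;; quote(p→/wina/cufe/fuwa_a) => cretru_ak
;; survey(p→/wina) => [cufe/, sledom]


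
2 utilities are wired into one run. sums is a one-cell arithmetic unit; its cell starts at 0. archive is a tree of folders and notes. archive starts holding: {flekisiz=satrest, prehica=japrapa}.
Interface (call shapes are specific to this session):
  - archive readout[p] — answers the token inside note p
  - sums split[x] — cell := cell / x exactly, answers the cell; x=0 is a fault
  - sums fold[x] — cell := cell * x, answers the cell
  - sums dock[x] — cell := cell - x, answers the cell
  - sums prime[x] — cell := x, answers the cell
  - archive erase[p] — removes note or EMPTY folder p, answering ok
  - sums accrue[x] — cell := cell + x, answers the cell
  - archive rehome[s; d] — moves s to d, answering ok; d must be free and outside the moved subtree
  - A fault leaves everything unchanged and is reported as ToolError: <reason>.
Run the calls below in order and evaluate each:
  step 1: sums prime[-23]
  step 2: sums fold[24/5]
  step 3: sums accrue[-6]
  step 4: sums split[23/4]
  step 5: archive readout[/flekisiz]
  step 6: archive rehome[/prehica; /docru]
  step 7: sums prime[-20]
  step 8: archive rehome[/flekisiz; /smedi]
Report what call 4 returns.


Answer: -2328/115

Derivation:
Do: sums prime[-23]
See: -23
Do: sums fold[24/5]
See: -552/5
Do: sums accrue[-6]
See: -582/5
Do: sums split[23/4]
See: -2328/115
Do: archive readout[/flekisiz]
See: satrest
Do: archive rehome[/prehica; /docru]
See: ok
Do: sums prime[-20]
See: -20
Do: archive rehome[/flekisiz; /smedi]
See: ok


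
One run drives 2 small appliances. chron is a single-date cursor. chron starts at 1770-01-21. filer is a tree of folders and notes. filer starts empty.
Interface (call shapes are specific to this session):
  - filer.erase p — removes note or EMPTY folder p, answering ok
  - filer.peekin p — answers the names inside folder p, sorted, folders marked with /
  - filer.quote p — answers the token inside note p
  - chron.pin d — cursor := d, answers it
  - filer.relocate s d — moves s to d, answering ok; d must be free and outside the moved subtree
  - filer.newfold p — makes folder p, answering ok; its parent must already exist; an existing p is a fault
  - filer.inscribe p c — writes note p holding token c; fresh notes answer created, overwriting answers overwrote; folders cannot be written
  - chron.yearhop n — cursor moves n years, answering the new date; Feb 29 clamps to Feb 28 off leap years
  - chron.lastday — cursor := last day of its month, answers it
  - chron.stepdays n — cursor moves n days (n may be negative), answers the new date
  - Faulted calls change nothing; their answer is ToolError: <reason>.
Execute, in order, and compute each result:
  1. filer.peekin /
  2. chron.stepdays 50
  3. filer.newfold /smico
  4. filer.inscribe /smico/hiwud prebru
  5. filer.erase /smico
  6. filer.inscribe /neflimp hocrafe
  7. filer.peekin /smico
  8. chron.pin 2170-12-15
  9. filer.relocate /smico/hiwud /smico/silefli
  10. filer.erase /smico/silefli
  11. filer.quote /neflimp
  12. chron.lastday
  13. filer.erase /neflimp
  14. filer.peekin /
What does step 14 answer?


Answer: [smico/]

Derivation:
! 1. peekin(p→/) == []
! 2. stepdays(n→50) == 1770-03-12
! 3. newfold(p→/smico) == ok
! 4. inscribe(p→/smico/hiwud, c→prebru) == created
! 5. erase(p→/smico) == ToolError: not empty
! 6. inscribe(p→/neflimp, c→hocrafe) == created
! 7. peekin(p→/smico) == [hiwud]
! 8. pin(d→2170-12-15) == 2170-12-15
! 9. relocate(s→/smico/hiwud, d→/smico/silefli) == ok
! 10. erase(p→/smico/silefli) == ok
! 11. quote(p→/neflimp) == hocrafe
! 12. lastday() == 2170-12-31
! 13. erase(p→/neflimp) == ok
! 14. peekin(p→/) == [smico/]


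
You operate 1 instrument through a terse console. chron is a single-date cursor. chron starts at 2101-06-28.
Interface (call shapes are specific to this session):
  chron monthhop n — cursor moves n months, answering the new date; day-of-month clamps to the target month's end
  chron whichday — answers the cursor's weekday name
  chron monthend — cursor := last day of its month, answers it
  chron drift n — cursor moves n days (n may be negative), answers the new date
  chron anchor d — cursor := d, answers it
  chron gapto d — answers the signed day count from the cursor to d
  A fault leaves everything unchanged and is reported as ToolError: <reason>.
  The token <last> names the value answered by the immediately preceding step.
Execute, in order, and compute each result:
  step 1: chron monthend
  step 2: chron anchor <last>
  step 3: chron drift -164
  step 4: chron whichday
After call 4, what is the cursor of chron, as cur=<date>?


Answer: cur=2101-01-17

Derivation:
% 1. chron monthend() -> 2101-06-30
% 2. chron anchor(d→<last>) -> 2101-06-30
% 3. chron drift(n→-164) -> 2101-01-17
% 4. chron whichday() -> Monday


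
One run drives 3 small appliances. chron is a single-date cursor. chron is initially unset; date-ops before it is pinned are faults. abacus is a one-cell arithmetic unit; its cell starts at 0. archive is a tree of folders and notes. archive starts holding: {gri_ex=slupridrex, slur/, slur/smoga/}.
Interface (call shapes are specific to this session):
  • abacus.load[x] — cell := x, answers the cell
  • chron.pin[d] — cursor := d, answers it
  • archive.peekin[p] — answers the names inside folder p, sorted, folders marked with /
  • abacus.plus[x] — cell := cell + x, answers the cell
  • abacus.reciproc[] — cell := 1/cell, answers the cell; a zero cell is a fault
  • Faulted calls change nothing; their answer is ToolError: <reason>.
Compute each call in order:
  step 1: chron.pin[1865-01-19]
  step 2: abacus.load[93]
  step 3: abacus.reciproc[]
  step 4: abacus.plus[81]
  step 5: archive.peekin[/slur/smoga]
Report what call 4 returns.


Answer: 7534/93

Derivation:
→ chron.pin(d: 1865-01-19)
← 1865-01-19
→ abacus.load(x: 93)
← 93
→ abacus.reciproc()
← 1/93
→ abacus.plus(x: 81)
← 7534/93
→ archive.peekin(p: /slur/smoga)
← []


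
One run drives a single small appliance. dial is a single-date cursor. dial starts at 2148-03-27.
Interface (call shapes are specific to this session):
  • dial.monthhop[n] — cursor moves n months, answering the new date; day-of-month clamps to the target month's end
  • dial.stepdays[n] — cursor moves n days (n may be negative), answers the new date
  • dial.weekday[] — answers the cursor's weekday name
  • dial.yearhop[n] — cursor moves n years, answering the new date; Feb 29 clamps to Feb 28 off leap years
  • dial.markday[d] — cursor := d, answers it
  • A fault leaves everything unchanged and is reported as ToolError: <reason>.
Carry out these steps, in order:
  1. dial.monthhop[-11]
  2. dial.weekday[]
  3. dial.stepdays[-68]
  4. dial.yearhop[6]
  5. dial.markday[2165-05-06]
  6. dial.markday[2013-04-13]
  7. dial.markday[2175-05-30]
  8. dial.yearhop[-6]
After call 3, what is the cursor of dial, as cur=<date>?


>>> dial.monthhop n→-11
  2147-04-27
>>> dial.weekday
  Thursday
>>> dial.stepdays n→-68
  2147-02-18
>>> dial.yearhop n→6
  2153-02-18
>>> dial.markday d→2165-05-06
  2165-05-06
>>> dial.markday d→2013-04-13
  2013-04-13
>>> dial.markday d→2175-05-30
  2175-05-30
>>> dial.yearhop n→-6
  2169-05-30

Answer: cur=2147-02-18


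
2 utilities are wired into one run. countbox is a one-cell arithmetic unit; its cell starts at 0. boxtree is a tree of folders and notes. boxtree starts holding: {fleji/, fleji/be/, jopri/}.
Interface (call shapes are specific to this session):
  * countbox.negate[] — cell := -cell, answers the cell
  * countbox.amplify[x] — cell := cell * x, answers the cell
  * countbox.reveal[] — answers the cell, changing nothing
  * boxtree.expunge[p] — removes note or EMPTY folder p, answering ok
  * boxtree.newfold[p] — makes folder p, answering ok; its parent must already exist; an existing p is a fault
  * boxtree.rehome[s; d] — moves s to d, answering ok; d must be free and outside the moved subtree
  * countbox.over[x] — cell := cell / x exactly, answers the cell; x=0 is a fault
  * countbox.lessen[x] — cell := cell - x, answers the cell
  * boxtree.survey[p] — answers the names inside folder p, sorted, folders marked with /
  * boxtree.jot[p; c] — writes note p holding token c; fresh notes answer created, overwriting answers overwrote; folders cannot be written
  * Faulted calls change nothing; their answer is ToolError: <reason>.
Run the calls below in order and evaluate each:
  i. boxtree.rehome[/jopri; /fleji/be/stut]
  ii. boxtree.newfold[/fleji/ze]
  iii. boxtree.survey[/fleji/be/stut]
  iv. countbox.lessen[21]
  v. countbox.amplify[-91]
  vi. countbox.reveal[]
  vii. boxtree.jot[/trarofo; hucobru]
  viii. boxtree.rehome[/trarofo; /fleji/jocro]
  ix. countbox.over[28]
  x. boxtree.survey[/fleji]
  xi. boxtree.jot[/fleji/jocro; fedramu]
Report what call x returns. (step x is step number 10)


[in] boxtree.rehome /jopri /fleji/be/stut
= ok
[in] boxtree.newfold /fleji/ze
= ok
[in] boxtree.survey /fleji/be/stut
= []
[in] countbox.lessen 21
= -21
[in] countbox.amplify -91
= 1911
[in] countbox.reveal
= 1911
[in] boxtree.jot /trarofo hucobru
= created
[in] boxtree.rehome /trarofo /fleji/jocro
= ok
[in] countbox.over 28
= 273/4
[in] boxtree.survey /fleji
= [be/, jocro, ze/]
[in] boxtree.jot /fleji/jocro fedramu
= overwrote

Answer: [be/, jocro, ze/]


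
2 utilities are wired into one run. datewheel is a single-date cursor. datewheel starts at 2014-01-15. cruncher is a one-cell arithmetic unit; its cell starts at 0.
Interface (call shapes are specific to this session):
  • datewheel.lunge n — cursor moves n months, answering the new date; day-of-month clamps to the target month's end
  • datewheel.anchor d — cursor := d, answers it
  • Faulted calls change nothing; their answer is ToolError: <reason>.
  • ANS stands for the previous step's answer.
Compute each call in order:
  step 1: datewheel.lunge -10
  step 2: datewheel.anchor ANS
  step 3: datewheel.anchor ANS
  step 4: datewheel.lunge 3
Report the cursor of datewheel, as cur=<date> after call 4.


Next I call datewheel.lunge with n='-10', and see 2013-03-15.
Calling datewheel.anchor with d='ANS', yielding 2013-03-15.
I invoke datewheel.anchor with d='ANS', which returns 2013-03-15.
Next I call datewheel.lunge with n='3', and see 2013-06-15.

Answer: cur=2013-06-15


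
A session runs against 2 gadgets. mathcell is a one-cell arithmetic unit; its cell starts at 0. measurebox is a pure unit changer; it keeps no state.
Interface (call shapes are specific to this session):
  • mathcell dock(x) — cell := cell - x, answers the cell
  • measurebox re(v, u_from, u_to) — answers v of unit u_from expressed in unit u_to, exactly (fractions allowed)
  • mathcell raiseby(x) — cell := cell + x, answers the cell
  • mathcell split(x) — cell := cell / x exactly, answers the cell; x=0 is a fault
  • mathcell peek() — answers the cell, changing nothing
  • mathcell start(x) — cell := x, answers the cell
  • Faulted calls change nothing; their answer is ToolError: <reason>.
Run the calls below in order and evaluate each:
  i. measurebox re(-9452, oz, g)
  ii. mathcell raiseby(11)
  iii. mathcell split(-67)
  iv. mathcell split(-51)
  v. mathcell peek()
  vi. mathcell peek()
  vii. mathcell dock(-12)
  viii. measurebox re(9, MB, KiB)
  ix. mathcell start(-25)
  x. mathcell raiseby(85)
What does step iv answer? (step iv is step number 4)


Answer: 11/3417

Derivation:
# measurebox re(-9452, oz, g) => -107183877031/400000
# mathcell raiseby(11) => 11
# mathcell split(-67) => -11/67
# mathcell split(-51) => 11/3417
# mathcell peek() => 11/3417
# mathcell peek() => 11/3417
# mathcell dock(-12) => 41015/3417
# measurebox re(9, MB, KiB) => 140625/16
# mathcell start(-25) => -25
# mathcell raiseby(85) => 60


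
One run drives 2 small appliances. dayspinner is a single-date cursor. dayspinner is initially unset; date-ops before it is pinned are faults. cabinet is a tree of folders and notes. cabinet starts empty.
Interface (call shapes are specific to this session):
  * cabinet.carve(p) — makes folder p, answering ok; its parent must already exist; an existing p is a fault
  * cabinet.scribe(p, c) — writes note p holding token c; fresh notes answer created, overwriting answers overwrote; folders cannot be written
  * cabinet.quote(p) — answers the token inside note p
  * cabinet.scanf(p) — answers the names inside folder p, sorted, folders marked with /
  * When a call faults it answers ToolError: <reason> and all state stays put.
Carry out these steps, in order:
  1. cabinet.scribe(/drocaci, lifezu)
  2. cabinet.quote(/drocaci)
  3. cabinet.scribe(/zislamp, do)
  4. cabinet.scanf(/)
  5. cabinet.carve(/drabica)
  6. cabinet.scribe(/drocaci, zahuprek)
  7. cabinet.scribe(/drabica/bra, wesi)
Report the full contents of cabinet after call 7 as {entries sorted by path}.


Using scribe passing p→/drocaci, c→lifezu, giving created.
Next I call quote passing p→/drocaci, yielding lifezu.
Next I call scribe passing p→/zislamp, c→do, → created.
Now I run scanf passing p→/, → [drocaci, zislamp].
Invoking carve passing p→/drabica, and get ok.
I invoke scribe passing p→/drocaci, c→zahuprek, which returns overwrote.
Then scribe passing p→/drabica/bra, c→wesi, yielding created.

Answer: {drabica/, drabica/bra=wesi, drocaci=zahuprek, zislamp=do}


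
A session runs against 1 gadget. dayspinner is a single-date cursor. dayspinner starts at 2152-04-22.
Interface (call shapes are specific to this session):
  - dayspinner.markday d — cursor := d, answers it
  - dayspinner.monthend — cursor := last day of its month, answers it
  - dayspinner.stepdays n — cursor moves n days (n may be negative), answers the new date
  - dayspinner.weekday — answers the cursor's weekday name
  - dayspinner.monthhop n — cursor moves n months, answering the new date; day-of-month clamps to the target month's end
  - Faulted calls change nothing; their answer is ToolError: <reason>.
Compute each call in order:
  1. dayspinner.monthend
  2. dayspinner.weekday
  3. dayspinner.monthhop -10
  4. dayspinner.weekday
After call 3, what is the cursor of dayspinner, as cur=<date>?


Answer: cur=2151-06-30

Derivation:
% 1. dayspinner.monthend() ~> 2152-04-30
% 2. dayspinner.weekday() ~> Sunday
% 3. dayspinner.monthhop(n→-10) ~> 2151-06-30
% 4. dayspinner.weekday() ~> Wednesday


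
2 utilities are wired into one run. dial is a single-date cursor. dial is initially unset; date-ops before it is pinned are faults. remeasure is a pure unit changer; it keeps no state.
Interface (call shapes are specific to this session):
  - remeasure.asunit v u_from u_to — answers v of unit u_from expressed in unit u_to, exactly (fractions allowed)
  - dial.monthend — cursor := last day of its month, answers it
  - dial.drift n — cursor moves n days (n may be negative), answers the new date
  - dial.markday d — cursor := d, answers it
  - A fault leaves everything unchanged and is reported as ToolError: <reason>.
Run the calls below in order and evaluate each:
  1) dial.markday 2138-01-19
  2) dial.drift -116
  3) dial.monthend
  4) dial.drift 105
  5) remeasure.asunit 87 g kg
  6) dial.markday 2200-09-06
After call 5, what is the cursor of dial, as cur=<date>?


Answer: cur=2138-01-13

Derivation:
-- 1. dial.markday(d: 2138-01-19) ~> 2138-01-19
-- 2. dial.drift(n: -116) ~> 2137-09-25
-- 3. dial.monthend() ~> 2137-09-30
-- 4. dial.drift(n: 105) ~> 2138-01-13
-- 5. remeasure.asunit(v: 87, u_from: g, u_to: kg) ~> 87/1000
-- 6. dial.markday(d: 2200-09-06) ~> 2200-09-06


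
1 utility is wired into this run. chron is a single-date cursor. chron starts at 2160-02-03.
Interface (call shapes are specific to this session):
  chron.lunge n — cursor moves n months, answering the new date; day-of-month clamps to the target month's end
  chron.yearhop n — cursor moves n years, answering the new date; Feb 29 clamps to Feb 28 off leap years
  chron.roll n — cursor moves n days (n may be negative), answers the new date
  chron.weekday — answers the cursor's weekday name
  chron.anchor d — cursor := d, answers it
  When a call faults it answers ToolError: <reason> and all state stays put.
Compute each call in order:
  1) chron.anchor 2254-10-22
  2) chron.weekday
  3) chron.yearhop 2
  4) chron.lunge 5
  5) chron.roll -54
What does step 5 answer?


CALL anchor[d='2254-10-22']
RET  2254-10-22
CALL weekday[]
RET  Sunday
CALL yearhop[n='2']
RET  2256-10-22
CALL lunge[n='5']
RET  2257-03-22
CALL roll[n='-54']
RET  2257-01-27

Answer: 2257-01-27


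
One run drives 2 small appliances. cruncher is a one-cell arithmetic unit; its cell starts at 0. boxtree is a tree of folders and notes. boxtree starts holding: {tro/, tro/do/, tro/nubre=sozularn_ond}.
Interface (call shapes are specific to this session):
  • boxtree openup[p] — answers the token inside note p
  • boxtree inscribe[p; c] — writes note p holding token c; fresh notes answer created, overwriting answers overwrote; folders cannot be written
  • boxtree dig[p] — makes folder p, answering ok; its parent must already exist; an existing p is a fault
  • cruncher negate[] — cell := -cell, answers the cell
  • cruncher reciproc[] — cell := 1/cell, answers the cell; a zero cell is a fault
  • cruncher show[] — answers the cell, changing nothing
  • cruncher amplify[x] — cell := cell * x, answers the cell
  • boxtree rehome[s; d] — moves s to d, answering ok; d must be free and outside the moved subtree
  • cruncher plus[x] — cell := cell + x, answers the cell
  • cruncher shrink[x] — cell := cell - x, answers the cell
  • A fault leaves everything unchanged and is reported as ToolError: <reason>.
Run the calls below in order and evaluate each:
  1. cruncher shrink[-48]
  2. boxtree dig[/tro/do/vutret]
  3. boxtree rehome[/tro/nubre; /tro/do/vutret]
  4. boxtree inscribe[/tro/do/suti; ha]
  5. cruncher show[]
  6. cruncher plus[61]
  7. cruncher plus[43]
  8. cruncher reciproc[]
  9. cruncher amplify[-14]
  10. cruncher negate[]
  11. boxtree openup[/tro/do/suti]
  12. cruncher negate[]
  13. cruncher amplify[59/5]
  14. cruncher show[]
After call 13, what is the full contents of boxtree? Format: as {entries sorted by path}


→ cruncher shrink(x=-48)
← 48
→ boxtree dig(p=/tro/do/vutret)
← ok
→ boxtree rehome(s=/tro/nubre, d=/tro/do/vutret)
← ToolError: exists
→ boxtree inscribe(p=/tro/do/suti, c=ha)
← created
→ cruncher show()
← 48
→ cruncher plus(x=61)
← 109
→ cruncher plus(x=43)
← 152
→ cruncher reciproc()
← 1/152
→ cruncher amplify(x=-14)
← -7/76
→ cruncher negate()
← 7/76
→ boxtree openup(p=/tro/do/suti)
← ha
→ cruncher negate()
← -7/76
→ cruncher amplify(x=59/5)
← -413/380
→ cruncher show()
← -413/380

Answer: {tro/, tro/do/, tro/do/suti=ha, tro/do/vutret/, tro/nubre=sozularn_ond}


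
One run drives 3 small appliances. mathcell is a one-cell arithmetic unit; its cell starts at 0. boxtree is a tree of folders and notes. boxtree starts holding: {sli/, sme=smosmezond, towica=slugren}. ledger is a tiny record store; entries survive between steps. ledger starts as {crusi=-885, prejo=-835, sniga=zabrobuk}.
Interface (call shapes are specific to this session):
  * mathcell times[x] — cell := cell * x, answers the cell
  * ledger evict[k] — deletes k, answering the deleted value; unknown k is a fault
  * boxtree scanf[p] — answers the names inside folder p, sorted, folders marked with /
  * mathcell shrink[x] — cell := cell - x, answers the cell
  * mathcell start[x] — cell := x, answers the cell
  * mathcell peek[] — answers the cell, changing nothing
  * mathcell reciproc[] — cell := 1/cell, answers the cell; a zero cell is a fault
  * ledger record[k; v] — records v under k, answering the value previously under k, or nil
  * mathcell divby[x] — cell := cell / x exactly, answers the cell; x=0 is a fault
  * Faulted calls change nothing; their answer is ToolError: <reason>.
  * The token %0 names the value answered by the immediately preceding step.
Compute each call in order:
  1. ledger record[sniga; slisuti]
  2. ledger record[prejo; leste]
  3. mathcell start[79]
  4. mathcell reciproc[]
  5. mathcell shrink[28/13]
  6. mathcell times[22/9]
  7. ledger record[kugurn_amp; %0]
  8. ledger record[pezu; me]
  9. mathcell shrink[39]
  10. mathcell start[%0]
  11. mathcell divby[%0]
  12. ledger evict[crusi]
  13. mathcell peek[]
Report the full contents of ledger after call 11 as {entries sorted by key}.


Answer: {crusi=-885, kugurn_amp=-16126/3081, pezu=me, prejo=leste, sniga=slisuti}

Derivation:
Then ledger record passing k: sniga, v: slisuti, → zabrobuk.
Now I run ledger record passing k: prejo, v: leste, yielding -835.
I try mathcell start passing x: 79, yielding 79.
I use mathcell reciproc(), and see 1/79.
Calling mathcell shrink passing x: 28/13, giving -2199/1027.
Now I run mathcell times passing x: 22/9, → -16126/3081.
I run ledger record passing k: kugurn_amp, v: %0, — result: nil.
I use ledger record passing k: pezu, v: me, yielding nil.
I use mathcell shrink passing x: 39, → -136285/3081.
I try mathcell start passing x: %0, which returns -136285/3081.
I use mathcell divby passing x: %0, and see 1.
I invoke ledger evict passing k: crusi, and observe -885.
Using mathcell peek(), → 1.


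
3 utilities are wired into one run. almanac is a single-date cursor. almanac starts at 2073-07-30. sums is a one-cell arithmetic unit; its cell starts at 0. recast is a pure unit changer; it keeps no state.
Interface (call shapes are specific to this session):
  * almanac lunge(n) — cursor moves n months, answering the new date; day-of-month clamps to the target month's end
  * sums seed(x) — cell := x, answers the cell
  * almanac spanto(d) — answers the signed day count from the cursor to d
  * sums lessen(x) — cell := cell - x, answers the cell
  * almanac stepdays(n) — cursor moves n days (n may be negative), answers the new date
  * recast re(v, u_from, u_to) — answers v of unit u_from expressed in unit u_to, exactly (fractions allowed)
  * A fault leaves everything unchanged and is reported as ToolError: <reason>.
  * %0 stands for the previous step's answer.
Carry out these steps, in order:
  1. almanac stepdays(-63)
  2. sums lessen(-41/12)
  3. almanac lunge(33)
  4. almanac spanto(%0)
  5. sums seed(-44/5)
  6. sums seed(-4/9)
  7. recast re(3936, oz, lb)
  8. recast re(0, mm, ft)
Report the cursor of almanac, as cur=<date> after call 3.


Answer: cur=2076-02-28

Derivation:
% almanac stepdays(n→-63) : 2073-05-28
% sums lessen(x→-41/12) : 41/12
% almanac lunge(n→33) : 2076-02-28
% almanac spanto(d→%0) : 0
% sums seed(x→-44/5) : -44/5
% sums seed(x→-4/9) : -4/9
% recast re(v→3936, u_from→oz, u_to→lb) : 246
% recast re(v→0, u_from→mm, u_to→ft) : 0


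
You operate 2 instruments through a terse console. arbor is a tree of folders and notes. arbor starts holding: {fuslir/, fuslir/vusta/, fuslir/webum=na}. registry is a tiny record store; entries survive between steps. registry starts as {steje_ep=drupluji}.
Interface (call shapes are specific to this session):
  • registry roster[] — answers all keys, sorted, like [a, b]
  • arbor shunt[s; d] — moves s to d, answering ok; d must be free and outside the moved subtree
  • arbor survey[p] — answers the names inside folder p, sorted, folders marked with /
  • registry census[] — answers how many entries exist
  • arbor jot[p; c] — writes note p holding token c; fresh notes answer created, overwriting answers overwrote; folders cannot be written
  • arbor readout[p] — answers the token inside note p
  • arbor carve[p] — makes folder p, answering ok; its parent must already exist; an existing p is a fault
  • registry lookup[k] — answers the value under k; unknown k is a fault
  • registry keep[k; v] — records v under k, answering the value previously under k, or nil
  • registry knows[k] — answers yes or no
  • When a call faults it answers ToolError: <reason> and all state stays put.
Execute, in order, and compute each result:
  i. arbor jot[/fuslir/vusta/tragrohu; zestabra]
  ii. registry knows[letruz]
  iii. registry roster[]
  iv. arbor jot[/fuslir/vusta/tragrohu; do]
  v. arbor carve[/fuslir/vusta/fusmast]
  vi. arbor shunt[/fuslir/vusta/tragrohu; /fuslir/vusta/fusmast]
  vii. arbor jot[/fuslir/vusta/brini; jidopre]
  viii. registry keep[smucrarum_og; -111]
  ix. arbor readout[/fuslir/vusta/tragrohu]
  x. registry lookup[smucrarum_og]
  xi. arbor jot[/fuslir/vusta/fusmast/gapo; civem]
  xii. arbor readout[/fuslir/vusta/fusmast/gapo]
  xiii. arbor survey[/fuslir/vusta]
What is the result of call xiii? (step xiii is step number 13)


Answer: [brini, fusmast/, tragrohu]

Derivation:
Do: arbor jot[/fuslir/vusta/tragrohu; zestabra]
See: created
Do: registry knows[letruz]
See: no
Do: registry roster[]
See: [steje_ep]
Do: arbor jot[/fuslir/vusta/tragrohu; do]
See: overwrote
Do: arbor carve[/fuslir/vusta/fusmast]
See: ok
Do: arbor shunt[/fuslir/vusta/tragrohu; /fuslir/vusta/fusmast]
See: ToolError: exists
Do: arbor jot[/fuslir/vusta/brini; jidopre]
See: created
Do: registry keep[smucrarum_og; -111]
See: nil
Do: arbor readout[/fuslir/vusta/tragrohu]
See: do
Do: registry lookup[smucrarum_og]
See: -111
Do: arbor jot[/fuslir/vusta/fusmast/gapo; civem]
See: created
Do: arbor readout[/fuslir/vusta/fusmast/gapo]
See: civem
Do: arbor survey[/fuslir/vusta]
See: [brini, fusmast/, tragrohu]


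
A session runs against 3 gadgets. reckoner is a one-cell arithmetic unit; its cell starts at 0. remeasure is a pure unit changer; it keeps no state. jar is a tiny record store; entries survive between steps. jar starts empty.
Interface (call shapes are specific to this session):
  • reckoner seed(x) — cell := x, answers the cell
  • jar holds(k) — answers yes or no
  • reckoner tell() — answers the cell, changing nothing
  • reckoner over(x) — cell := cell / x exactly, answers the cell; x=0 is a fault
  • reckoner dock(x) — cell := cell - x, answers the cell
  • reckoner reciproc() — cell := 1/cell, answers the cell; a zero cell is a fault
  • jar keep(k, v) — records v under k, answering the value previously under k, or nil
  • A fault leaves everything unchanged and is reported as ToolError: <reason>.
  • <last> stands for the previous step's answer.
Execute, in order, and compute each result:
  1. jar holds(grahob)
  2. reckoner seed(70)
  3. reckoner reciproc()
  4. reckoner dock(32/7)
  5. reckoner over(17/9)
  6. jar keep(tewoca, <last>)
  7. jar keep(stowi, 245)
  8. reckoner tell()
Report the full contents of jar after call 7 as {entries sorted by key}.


Answer: {stowi=245, tewoca=-2871/1190}

Derivation:
Step: jar holds[k: grahob]
Result: no
Step: reckoner seed[x: 70]
Result: 70
Step: reckoner reciproc[]
Result: 1/70
Step: reckoner dock[x: 32/7]
Result: -319/70
Step: reckoner over[x: 17/9]
Result: -2871/1190
Step: jar keep[k: tewoca; v: <last>]
Result: nil
Step: jar keep[k: stowi; v: 245]
Result: nil
Step: reckoner tell[]
Result: -2871/1190


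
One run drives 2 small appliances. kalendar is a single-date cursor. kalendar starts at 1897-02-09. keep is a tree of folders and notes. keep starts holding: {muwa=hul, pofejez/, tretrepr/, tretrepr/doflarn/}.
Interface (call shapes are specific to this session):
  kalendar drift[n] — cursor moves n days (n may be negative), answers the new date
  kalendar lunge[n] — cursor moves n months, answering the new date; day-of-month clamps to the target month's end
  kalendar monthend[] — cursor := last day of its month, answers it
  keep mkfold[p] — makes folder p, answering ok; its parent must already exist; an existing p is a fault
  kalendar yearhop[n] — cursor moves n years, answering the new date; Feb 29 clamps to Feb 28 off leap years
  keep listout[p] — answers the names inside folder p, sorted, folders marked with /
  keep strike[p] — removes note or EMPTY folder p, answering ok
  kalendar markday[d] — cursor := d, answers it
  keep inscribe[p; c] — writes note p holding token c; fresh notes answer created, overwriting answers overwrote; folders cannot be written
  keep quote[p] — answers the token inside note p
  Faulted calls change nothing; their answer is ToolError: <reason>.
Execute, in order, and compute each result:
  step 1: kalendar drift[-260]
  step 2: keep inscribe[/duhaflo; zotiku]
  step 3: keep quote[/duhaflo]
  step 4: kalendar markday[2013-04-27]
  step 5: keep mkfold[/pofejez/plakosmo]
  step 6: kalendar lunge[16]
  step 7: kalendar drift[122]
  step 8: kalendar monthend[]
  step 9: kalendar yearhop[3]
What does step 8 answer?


Then kalendar drift with -260: 1896-05-25.
I invoke keep inscribe with /duhaflo, zotiku, and observe created.
I call keep quote with /duhaflo, and observe zotiku.
I use kalendar markday with 2013-04-27, and see 2013-04-27.
Next I call keep mkfold with /pofejez/plakosmo, and see ok.
Next I call kalendar lunge with 16: 2014-08-27.
Calling kalendar drift with 122, → 2014-12-27.
I try kalendar monthend, → 2014-12-31.
I invoke kalendar yearhop with 3, and get 2017-12-31.

Answer: 2014-12-31


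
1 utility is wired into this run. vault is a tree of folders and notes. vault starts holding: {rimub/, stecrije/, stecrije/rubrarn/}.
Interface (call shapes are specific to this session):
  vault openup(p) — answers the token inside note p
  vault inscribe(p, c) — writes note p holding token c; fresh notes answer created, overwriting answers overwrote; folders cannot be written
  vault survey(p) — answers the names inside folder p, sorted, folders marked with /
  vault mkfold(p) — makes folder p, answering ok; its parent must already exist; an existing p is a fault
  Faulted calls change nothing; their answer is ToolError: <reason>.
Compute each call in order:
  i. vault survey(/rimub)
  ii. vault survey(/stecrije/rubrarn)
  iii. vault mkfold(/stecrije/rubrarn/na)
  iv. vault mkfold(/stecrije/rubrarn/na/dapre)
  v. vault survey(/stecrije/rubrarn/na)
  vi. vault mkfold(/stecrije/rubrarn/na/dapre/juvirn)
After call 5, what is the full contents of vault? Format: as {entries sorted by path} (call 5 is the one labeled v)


·→ vault survey(p: /rimub)
·← []
·→ vault survey(p: /stecrije/rubrarn)
·← []
·→ vault mkfold(p: /stecrije/rubrarn/na)
·← ok
·→ vault mkfold(p: /stecrije/rubrarn/na/dapre)
·← ok
·→ vault survey(p: /stecrije/rubrarn/na)
·← [dapre/]
·→ vault mkfold(p: /stecrije/rubrarn/na/dapre/juvirn)
·← ok

Answer: {rimub/, stecrije/, stecrije/rubrarn/, stecrije/rubrarn/na/, stecrije/rubrarn/na/dapre/}


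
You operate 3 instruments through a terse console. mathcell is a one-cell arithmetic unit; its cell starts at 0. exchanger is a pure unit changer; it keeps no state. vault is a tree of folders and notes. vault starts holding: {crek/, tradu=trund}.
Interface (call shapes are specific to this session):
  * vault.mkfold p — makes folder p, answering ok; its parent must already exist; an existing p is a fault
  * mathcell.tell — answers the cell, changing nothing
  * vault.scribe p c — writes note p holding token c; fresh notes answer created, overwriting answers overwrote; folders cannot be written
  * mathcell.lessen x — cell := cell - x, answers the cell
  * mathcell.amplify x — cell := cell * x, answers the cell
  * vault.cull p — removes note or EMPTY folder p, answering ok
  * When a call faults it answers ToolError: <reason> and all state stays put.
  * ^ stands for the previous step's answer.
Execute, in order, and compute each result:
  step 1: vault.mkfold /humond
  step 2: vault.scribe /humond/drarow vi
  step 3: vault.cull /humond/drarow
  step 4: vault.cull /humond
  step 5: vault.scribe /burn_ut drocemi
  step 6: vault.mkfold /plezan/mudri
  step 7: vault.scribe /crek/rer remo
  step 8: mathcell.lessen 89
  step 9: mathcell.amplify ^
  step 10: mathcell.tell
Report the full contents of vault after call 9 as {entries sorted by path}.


Answer: {burn_ut=drocemi, crek/, crek/rer=remo, tradu=trund}

Derivation:
Step: vault.mkfold[p=/humond]
Result: ok
Step: vault.scribe[p=/humond/drarow; c=vi]
Result: created
Step: vault.cull[p=/humond/drarow]
Result: ok
Step: vault.cull[p=/humond]
Result: ok
Step: vault.scribe[p=/burn_ut; c=drocemi]
Result: created
Step: vault.mkfold[p=/plezan/mudri]
Result: ToolError: no parent
Step: vault.scribe[p=/crek/rer; c=remo]
Result: created
Step: mathcell.lessen[x=89]
Result: -89
Step: mathcell.amplify[x=^]
Result: 7921
Step: mathcell.tell[]
Result: 7921


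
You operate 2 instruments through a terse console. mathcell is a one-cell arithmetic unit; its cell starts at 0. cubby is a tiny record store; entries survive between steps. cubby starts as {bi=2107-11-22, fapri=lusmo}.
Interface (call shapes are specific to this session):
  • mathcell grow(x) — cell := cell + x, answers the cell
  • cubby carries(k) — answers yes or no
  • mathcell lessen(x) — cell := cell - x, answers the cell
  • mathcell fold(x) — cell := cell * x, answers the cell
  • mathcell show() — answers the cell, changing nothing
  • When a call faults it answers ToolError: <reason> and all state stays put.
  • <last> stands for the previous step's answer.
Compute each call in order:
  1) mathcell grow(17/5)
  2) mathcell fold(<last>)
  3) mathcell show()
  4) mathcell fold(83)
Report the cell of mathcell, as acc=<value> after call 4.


Answer: acc=23987/25

Derivation:
> mathcell grow x: 17/5
:: 17/5
> mathcell fold x: <last>
:: 289/25
> mathcell show
:: 289/25
> mathcell fold x: 83
:: 23987/25


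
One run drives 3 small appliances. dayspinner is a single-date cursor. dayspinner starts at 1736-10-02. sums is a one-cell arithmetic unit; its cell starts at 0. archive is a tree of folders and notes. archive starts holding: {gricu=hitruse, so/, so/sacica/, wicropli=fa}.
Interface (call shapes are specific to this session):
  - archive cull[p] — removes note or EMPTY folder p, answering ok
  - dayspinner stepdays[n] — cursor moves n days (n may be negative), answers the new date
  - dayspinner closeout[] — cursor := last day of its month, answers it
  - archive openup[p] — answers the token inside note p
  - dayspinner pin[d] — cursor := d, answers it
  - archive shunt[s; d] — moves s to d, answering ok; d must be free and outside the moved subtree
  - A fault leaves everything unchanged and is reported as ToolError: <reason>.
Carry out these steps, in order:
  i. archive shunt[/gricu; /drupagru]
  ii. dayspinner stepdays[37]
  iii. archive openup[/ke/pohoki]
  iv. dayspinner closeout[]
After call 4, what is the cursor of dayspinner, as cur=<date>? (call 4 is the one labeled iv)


Answer: cur=1736-11-30

Derivation:
→ archive shunt(s=/gricu, d=/drupagru)
← ok
→ dayspinner stepdays(n=37)
← 1736-11-08
→ archive openup(p=/ke/pohoki)
← ToolError: not found
→ dayspinner closeout()
← 1736-11-30


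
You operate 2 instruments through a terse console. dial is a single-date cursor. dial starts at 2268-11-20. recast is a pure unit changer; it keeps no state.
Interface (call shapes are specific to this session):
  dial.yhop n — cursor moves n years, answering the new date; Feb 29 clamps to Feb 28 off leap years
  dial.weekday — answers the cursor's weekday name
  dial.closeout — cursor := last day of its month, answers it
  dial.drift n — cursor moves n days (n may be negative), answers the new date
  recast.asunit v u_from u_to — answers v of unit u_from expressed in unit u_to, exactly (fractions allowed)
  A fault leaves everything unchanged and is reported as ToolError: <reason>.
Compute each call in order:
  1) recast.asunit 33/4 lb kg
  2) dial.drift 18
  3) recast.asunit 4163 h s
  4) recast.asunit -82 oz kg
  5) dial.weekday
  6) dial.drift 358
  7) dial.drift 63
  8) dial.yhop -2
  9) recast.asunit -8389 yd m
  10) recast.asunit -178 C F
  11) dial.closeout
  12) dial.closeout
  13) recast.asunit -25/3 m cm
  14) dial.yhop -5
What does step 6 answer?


% asunit v=33/4 u_from=lb u_to=kg
:: 1496854821/400000000
% drift n=18
:: 2268-12-08
% asunit v=4163 u_from=h u_to=s
:: 14986800
% asunit v=-82 u_from=oz u_to=kg
:: -1859728717/800000000
% weekday
:: Tuesday
% drift n=358
:: 2269-12-01
% drift n=63
:: 2270-02-02
% yhop n=-2
:: 2268-02-02
% asunit v=-8389 u_from=yd u_to=m
:: -9588627/1250
% asunit v=-178 u_from=C u_to=F
:: -1442/5
% closeout
:: 2268-02-29
% closeout
:: 2268-02-29
% asunit v=-25/3 u_from=m u_to=cm
:: -2500/3
% yhop n=-5
:: 2263-02-28

Answer: 2269-12-01
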